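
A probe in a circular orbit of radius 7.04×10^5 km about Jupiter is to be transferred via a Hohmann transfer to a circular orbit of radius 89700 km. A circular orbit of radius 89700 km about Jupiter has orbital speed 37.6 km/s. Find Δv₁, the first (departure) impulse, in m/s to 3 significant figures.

Δv₁ = 7040 m/s

From the circular-orbit relation v² = μ/r at r = 89700 km: μ = v²r = (37.6)² × 89700 = 1.26814×10^8 km³/s².
Semi-major axis of the transfer orbit: a_t = (7.040×10^5 + 89700)/2 = 3.9685×10^5 km.
Circular speed at r = 7.040×10^5 km: v_c = √(μ/r) = 13.4214 km/s.
Vis-viva on the transfer ellipse at r = 7.040×10^5 km gives v_t = √[μ(2/r − 1/a_t)] = 6.38088 km/s.
Δv₁ = |v_t − v_c| = |6.38088 − 13.4214| = 7.041 km/s.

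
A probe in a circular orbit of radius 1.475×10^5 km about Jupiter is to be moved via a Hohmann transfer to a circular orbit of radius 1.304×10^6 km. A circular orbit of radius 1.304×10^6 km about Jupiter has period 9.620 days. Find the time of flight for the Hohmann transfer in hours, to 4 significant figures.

From Kepler's third law T² = 4π²r³/μ at r = 1.304×10^6 km, T = 9.620 days = 9.620 × 86400 s = 8.31168×10^5 s: μ = 4π²r³/T² = 1.26711×10^8 km³/s².
The Hohmann ellipse has a_t = (r₁ + r₂)/2 = 7.2575×10^5 km.
By Kepler's third law the transfer-orbit period is T = 2π√(a_t³/μ), so t = T/2 = 1.7255×10^5 s.
Converting: 1.7255×10^5 s ÷ 3600 s/hour = 47.93 hours.

t = 47.93 hours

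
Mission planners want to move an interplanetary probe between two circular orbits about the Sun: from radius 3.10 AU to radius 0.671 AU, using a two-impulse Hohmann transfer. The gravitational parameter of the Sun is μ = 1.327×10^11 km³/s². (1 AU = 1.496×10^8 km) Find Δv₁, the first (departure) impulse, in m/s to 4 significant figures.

Δv₁ = 6825 m/s

In km: r₁ = 3.10 × 1.496×10^8 = 4.6376×10^8 km; r₂ = 0.671 × 1.496×10^8 = 1.003816×10^8 km.
Semi-major axis of the transfer orbit: a_t = (4.6376×10^8 + 1.003816×10^8)/2 = 2.820708×10^8 km.
On the circular orbit at r = 4.6376×10^8 km, v_c = √(μ/r) = 16.916 km/s.
Transfer-orbit speed at the same r (vis-viva, a = a_t): v_t = √[μ(2/r − 1/a_t)] = 10.091 km/s.
Δv₁ = |v_t − v_c| = |10.091 − 16.916| = 6.825 km/s.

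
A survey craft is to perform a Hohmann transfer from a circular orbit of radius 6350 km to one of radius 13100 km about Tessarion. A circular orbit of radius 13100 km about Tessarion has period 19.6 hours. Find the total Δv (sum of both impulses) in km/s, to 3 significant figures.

Δv = 0.493 km/s

From Kepler's third law T² = 4π²r³/μ at r = 13100 km, T = 19.6 hours = 19.6 × 3600 s = 70560 s: μ = 4π²r³/T² = 17826.1 km³/s².
The Hohmann ellipse has a_t = (r₁ + r₂)/2 = 9725 km.
At r₁ the circular-orbit speed is v₁ = √(μ/r₁) = 1.6755 km/s.
Transfer-orbit speed at r₁ (vis-viva): v_p = √[μ(2/r₁ − 1/a_t)] = 1.9446 km/s.
First burn Δv₁ = |v_p − v₁| = 0.2691 km/s.
Circular speed at r₂: v₂ = √(μ/r₂) = 1.1665 km/s.
Transfer-orbit speed at r₂: v_a = √[μ(2/r₂ − 1/a_t)] = 0.94262 km/s.
Second burn Δv₂ = |v₂ − v_a| = 0.2239 km/s.
Total Δv = Δv₁ + Δv₂ = 0.4930 km/s.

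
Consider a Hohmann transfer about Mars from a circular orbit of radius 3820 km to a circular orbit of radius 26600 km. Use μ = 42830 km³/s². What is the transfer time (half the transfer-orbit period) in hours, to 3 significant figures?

t = 7.91 hours

Transfer-ellipse semi-major axis a_t = (r₁ + r₂)/2 = (3820 + 26600)/2 = 15210 km.
Half the transfer-orbit period gives t = π√(a_t³/μ) = 28480 s.
Converting: 28480 s ÷ 3600 s/hour = 7.91 hours.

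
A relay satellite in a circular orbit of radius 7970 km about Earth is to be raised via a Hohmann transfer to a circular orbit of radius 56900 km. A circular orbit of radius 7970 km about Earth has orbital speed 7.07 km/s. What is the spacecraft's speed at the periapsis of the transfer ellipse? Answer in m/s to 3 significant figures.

v = 9360 m/s

From the circular-orbit relation v² = μ/r at r = 7970 km: μ = v²r = (7.07)² × 7970 = 3.98380×10^5 km³/s².
The Hohmann ellipse has a_t = (r₁ + r₂)/2 = 32435 km.
At periapsis, r = 7970 km.
Applying v² = μ(2/r − 1/a_t): v = 9.364 km/s.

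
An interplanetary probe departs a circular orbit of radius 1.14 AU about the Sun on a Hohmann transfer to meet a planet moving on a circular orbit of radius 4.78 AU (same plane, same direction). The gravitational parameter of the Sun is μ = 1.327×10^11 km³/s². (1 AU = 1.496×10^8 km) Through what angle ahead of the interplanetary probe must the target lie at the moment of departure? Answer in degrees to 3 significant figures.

φ = 92.3°

In km: r₁ = 1.14 × 1.496×10^8 = 1.70544×10^8 km; r₂ = 4.78 × 1.496×10^8 = 7.15088×10^8 km.
The Hohmann ellipse has a_t = (r₁ + r₂)/2 = 4.42816×10^8 km.
Transfer time t = π√(a_t³/μ) = 8.036×10^7 s.
The target's mean motion on its circular orbit is ω₂ = √(μ/r₂³) = 1.905×10^-8 rad/s.
Angle swept by the target during transfer: ω₂·t = 1.5309 rad = 87.71°.
The interplanetary probe traverses 180° on the transfer ellipse, so the target must lead by 180° − 87.71° = 92.3°.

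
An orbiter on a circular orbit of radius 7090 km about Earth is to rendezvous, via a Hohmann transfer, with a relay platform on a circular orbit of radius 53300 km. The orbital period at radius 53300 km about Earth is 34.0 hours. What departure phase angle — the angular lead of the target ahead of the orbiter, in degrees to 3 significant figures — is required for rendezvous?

From Kepler's third law T² = 4π²r³/μ at r = 53300 km, T = 34.0 hours = 34.0 × 3600 s = 1.224×10^5 s: μ = 4π²r³/T² = 3.99005×10^5 km³/s².
Semi-major axis of the transfer orbit: a_t = (7090 + 53300)/2 = 30195 km.
Transfer time t = π√(a_t³/μ) = 26095.4 s.
The target's mean motion on its circular orbit is ω₂ = √(μ/r₂³) = 5.13332×10^-5 rad/s.
Angle swept by the target during transfer: ω₂·t = 1.3396 rad = 76.75°.
Arrival is 180° from departure on the ellipse, so φ = 180° − 76.75° = 103°.

φ = 103°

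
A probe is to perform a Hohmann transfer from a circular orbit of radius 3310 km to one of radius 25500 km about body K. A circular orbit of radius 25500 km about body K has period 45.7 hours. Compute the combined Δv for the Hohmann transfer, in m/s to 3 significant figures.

Δv = 1400 m/s

From Kepler's third law T² = 4π²r³/μ at r = 25500 km, T = 45.7 hours = 45.7 × 3600 s = 1.6452×10^5 s: μ = 4π²r³/T² = 24184.8 km³/s².
Semi-major axis of the transfer orbit: a_t = (3310 + 25500)/2 = 14405 km.
Circular speed at r₁: v₁ = √(μ/r₁) = √(24184.8/3310) = 2.703071 km/s.
On the transfer ellipse at r₁, vis-viva gives v_p = √[μ(2/r₁ − 1/a_t)] = 3.596424 km/s.
First burn Δv₁ = |v_p − v₁| = 0.8934 km/s.
At r₂, v₂ = √(μ/r₂) = 0.97387 km/s.
Transfer-orbit speed at r₂: v_a = √[μ(2/r₂ − 1/a_t)] = 0.46683 km/s.
Second burn Δv₂ = |v₂ − v_a| = 0.5070 km/s.
Δv = Δv₁ + Δv₂ = 0.8934 + 0.5070 = 1.400 km/s.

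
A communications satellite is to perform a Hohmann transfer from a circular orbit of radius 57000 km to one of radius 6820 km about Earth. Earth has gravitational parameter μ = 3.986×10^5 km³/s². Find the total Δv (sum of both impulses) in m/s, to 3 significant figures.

Δv = 3990 m/s

The Hohmann ellipse has a_t = (r₁ + r₂)/2 = 31910 km.
At r₁ the circular-orbit speed is v₁ = √(μ/r₁) = 2.6444 km/s.
Transfer-orbit speed at r₁ (vis-viva equation): v_a = √[μ(2/r₁ − 1/a_t)] = 1.2225 km/s.
First burn Δv₁ = |v_a − v₁| = 1.422 km/s.
Circular speed at r₂: v₂ = √(μ/r₂) = 7.6450 km/s.
Transfer-orbit speed at r₂: v_p = √[μ(2/r₂ − 1/a_t)] = 10.218 km/s.
Second burn Δv₂ = |v₂ − v_p| = 2.573 km/s.
Δv = Δv₁ + Δv₂ = 1.422 + 2.573 = 3.995 km/s.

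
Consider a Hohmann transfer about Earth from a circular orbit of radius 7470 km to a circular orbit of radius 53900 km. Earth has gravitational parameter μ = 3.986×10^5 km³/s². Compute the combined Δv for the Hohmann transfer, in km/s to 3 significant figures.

Δv = 3.75 km/s

Semi-major axis of the transfer orbit: a_t = (7470 + 53900)/2 = 30685 km.
At r₁ the circular-orbit speed is v₁ = √(μ/r₁) = 7.3048 km/s.
On the transfer ellipse at r₁, vis-viva gives v_p = √[μ(2/r₁ − 1/a_t)] = 9.6814 km/s.
First burn Δv₁ = |v_p − v₁| = 2.3766 km/s.
At r₂, v₂ = √(μ/r₂) = 2.7194 km/s.
Transfer-orbit speed at r₂: v_a = √[μ(2/r₂ − 1/a_t)] = 1.3417 km/s.
Second burn Δv₂ = |v₂ − v_a| = 1.3777 km/s.
Δv = Δv₁ + Δv₂ = 2.3766 + 1.3777 = 3.754 km/s.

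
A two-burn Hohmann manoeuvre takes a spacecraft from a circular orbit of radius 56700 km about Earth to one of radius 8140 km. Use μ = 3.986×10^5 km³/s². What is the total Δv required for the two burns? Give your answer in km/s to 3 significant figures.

Δv = 3.58 km/s

Semi-major axis of the transfer orbit: a_t = (56700 + 8140)/2 = 32420 km.
Circular speed at r₁: v₁ = √(μ/r₁) = √(3.986×10^5/56700) = 2.6514 km/s.
Transfer-orbit speed at r₁ (vis-viva): v_a = √[μ(2/r₁ − 1/a_t)] = 1.3286 km/s.
First burn Δv₁ = |v_a − v₁| = 1.3228 km/s.
Circular speed at r₂: v₂ = √(μ/r₂) = 6.99772 km/s.
Transfer-orbit speed at r₂: v_p = √[μ(2/r₂ − 1/a_t)] = 9.25426 km/s.
Second burn Δv₂ = |v₂ − v_p| = 2.2565 km/s.
Total Δv = Δv₁ + Δv₂ = 3.579 km/s.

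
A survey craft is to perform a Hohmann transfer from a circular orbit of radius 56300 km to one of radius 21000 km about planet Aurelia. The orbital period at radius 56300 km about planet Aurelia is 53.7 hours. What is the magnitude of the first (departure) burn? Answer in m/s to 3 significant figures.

From Kepler's third law T² = 4π²r³/μ at r = 56300 km, T = 53.7 hours = 53.7 × 3600 s = 1.9332×10^5 s: μ = 4π²r³/T² = 1.88509×10^5 km³/s².
The Hohmann ellipse has a_t = (r₁ + r₂)/2 = 38650 km.
Circular speed at r = 56300 km: v_c = √(μ/r) = 1.830 km/s.
Vis-viva on the transfer ellipse at r = 56300 km gives v_t = √[μ(2/r − 1/a_t)] = 1.349 km/s.
Δv₁ = |v_t − v_c| = |1.349 − 1.830| = 0.4810 km/s.

Δv₁ = 481 m/s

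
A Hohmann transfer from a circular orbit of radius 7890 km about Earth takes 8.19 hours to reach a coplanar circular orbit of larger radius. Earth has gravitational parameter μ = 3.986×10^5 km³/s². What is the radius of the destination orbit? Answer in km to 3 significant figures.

r₂ = 57600 km

Transfer time t = 8.19 hours = 29484 s, and t = π√(a_t³/μ).
So a_t = (μ t²/π²)^(1/3) = (3.986×10^5 × (29484)² / π²)^(1/3) = 32744 km.
Since a_t = (r₁ + r₂)/2, r₂ = 2a_t − r₁ = 2×32744 − 7890 = 57598 km.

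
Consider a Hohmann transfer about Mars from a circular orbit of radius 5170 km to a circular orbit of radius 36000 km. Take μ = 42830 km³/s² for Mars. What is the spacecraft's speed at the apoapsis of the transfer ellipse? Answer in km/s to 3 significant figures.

The Hohmann ellipse has a_t = (r₁ + r₂)/2 = 20585 km.
The apoapsis of the transfer ellipse is at r = 36000 km.
Applying v² = μ(2/r − 1/a_t): v = 0.5466 km/s.

v = 0.547 km/s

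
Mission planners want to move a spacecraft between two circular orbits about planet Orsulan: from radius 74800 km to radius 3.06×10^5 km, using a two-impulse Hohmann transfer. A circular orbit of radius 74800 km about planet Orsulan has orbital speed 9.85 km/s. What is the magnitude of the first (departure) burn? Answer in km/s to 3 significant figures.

From the circular-orbit relation v² = μ/r at r = 74800 km: μ = v²r = (9.85)² × 74800 = 7.25728×10^6 km³/s².
Semi-major axis of the transfer orbit: a_t = (74800 + 3.060×10^5)/2 = 1.904×10^5 km.
Circular speed at r = 74800 km: v_c = √(μ/r) = 9.8500 km/s.
Transfer-orbit speed at the same r (vis-viva, a = a_t): v_t = √[μ(2/r − 1/a_t)] = 12.487 km/s.
Δv₁ = |v_t − v_c| = |12.487 − 9.8500| = 2.637 km/s.

Δv₁ = 2.64 km/s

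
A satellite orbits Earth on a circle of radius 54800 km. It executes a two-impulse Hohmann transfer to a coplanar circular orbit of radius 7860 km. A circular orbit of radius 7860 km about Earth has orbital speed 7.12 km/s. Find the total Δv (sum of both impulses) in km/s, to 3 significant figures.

From the circular-orbit relation v² = μ/r at r = 7860 km: μ = v²r = (7.12)² × 7860 = 3.98458×10^5 km³/s².
The Hohmann ellipse has a_t = (r₁ + r₂)/2 = 31330 km.
Circular speed at r₁: v₁ = √(μ/r₁) = √(3.98458×10^5/54800) = 2.6965 km/s.
On the transfer ellipse at r₁, vis-viva gives v_a = √[μ(2/r₁ − 1/a_t)] = 1.3506 km/s.
First burn Δv₁ = |v_a − v₁| = 1.3459 km/s.
At r₂, v₂ = √(μ/r₂) = 7.1200 km/s.
Transfer-orbit speed at r₂: v_p = √[μ(2/r₂ − 1/a_t)] = 9.4165 km/s.
Second burn Δv₂ = |v₂ − v_p| = 2.2965 km/s.
Δv = Δv₁ + Δv₂ = 1.3459 + 2.2965 = 3.642 km/s.

Δv = 3.64 km/s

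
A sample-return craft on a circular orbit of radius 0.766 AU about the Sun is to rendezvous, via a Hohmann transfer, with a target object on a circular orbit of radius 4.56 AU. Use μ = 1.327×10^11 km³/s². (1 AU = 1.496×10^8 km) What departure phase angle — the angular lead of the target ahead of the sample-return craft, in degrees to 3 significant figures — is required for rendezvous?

φ = 99.7°

In km: r₁ = 0.766 × 1.496×10^8 = 1.145936×10^8 km; r₂ = 4.56 × 1.496×10^8 = 6.82176×10^8 km.
The Hohmann ellipse has a_t = (r₁ + r₂)/2 = 3.983848×10^8 km.
Transfer time t = π√(a_t³/μ) = 6.858×10^7 s.
The target's mean motion on its circular orbit is ω₂ = √(μ/r₂³) = 2.045×10^-8 rad/s.
Angle swept by the target during transfer: ω₂·t = 1.402 rad = 80.33°.
The sample-return craft traverses 180° on the transfer ellipse, so the target must lead by 180° − 80.33° = 99.7°.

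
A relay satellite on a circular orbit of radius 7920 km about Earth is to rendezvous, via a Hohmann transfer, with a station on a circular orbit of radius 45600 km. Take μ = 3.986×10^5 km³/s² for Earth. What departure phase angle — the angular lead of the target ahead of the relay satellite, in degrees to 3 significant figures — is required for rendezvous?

Transfer-ellipse semi-major axis a_t = (r₁ + r₂)/2 = (7920 + 45600)/2 = 26760 km.
Transfer time t = π√(a_t³/μ) = 21783 s.
The target's mean motion on its circular orbit is ω₂ = √(μ/r₂³) = 6.4837×10^-5 rad/s.
Angle swept by the target during transfer: ω₂·t = 1.4123 rad = 80.92°.
The relay satellite traverses 180° on the transfer ellipse, so the target must lead by 180° − 80.92° = 99.1°.

φ = 99.1°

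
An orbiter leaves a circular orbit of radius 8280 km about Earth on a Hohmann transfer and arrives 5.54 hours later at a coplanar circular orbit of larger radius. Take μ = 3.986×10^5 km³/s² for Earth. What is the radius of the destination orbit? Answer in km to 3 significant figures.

Transfer time t = 5.54 hours = 19944 s, and t = π√(a_t³/μ).
So a_t = (μ t²/π²)^(1/3) = (3.986×10^5 × (19944)² / π²)^(1/3) = 25232 km.
Since a_t = (r₁ + r₂)/2, r₂ = 2a_t − r₁ = 2×25232 − 8280 = 42184 km.

r₂ = 42200 km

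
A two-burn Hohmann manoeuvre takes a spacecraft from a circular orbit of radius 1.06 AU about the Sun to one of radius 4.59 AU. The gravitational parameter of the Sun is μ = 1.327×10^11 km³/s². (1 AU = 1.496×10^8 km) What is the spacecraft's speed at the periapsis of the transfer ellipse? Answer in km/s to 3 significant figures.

In km: r₁ = 1.06 × 1.496×10^8 = 1.58576×10^8 km; r₂ = 4.59 × 1.496×10^8 = 6.86664×10^8 km.
Transfer-ellipse semi-major axis a_t = (r₁ + r₂)/2 = (1.58576×10^8 + 6.86664×10^8)/2 = 4.2262×10^8 km.
At periapsis, r = 1.58576×10^8 km.
Vis-viva: v = √[μ(2/r − 1/a_t)] = √[1.327×10^11 × (2/1.58576×10^8 − 1/4.2262×10^8)] = 36.87 km/s.

v = 36.9 km/s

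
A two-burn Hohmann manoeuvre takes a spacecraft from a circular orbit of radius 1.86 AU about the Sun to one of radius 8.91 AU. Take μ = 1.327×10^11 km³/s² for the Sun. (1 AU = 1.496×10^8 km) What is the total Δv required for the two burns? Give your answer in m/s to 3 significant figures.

Δv = 10400 m/s

In km: r₁ = 1.86 × 1.496×10^8 = 2.78256×10^8 km; r₂ = 8.91 × 1.496×10^8 = 1.332936×10^9 km.
The Hohmann ellipse has a_t = (r₁ + r₂)/2 = 8.05596×10^8 km.
Circular speed at r₁: v₁ = √(μ/r₁) = √(1.327×10^11/2.78256×10^8) = 21.838 km/s.
Transfer-orbit speed at r₁ (v² = μ(2/r − 1/a)): v_p = √[μ(2/r₁ − 1/a_t)] = 28.090 km/s.
First burn Δv₁ = |v_p − v₁| = 6.252 km/s.
Circular speed at r₂: v₂ = √(μ/r₂) = 9.978 km/s.
Transfer-orbit speed at r₂: v_a = √[μ(2/r₂ − 1/a_t)] = 5.864 km/s.
Second burn Δv₂ = |v₂ − v_a| = 4.114 km/s.
Total Δv = Δv₁ + Δv₂ = 10.37 km/s.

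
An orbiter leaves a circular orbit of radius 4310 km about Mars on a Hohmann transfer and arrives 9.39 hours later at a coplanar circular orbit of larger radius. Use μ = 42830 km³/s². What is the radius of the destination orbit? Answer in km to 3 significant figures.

Transfer time t = 9.39 hours = 33804 s, and t = π√(a_t³/μ).
So a_t = (μ t²/π²)^(1/3) = (42830 × (33804)² / π²)^(1/3) = 17053 km.
Since a_t = (r₁ + r₂)/2, r₂ = 2a_t − r₁ = 2×17053 − 4310 = 29796 km.

r₂ = 29800 km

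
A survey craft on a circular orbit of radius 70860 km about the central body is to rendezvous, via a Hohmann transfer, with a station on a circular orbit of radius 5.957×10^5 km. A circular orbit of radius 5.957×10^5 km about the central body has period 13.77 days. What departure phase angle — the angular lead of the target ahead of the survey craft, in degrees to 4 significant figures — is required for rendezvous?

From Kepler's third law T² = 4π²r³/μ at r = 5.957×10^5 km, T = 13.77 days = 13.77 × 86400 s = 1.189728×10^6 s: μ = 4π²r³/T² = 5.89586×10^6 km³/s².
The Hohmann ellipse has a_t = (r₁ + r₂)/2 = 3.3328×10^5 km.
Transfer time t = π√(a_t³/μ) = 2.4894×10^5 s.
The target's mean motion on its circular orbit is ω₂ = √(μ/r₂³) = 5.2812×10^-6 rad/s.
Angle swept by the target during transfer: ω₂·t = 1.3147 rad = 75.33°.
Arrival is 180° from departure on the ellipse, so φ = 180° − 75.33° = 104.7°.

φ = 104.7°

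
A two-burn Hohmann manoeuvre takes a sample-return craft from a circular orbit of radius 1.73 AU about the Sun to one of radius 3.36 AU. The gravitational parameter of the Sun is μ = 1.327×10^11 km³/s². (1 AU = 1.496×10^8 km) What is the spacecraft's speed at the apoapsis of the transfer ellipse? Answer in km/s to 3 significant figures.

In km: r₁ = 1.73 × 1.496×10^8 = 2.58808×10^8 km; r₂ = 3.36 × 1.496×10^8 = 5.02656×10^8 km.
Transfer-ellipse semi-major axis a_t = (r₁ + r₂)/2 = (2.58808×10^8 + 5.02656×10^8)/2 = 3.80732×10^8 km.
The apoapsis of the transfer ellipse is at r = 5.02656×10^8 km.
Applying v² = μ(2/r − 1/a_t): v = 13.40 km/s.

v = 13.4 km/s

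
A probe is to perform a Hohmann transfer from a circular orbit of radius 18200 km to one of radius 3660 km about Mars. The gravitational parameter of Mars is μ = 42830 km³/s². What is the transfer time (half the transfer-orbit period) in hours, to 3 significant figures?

t = 4.82 hours

The Hohmann ellipse has a_t = (r₁ + r₂)/2 = 10930 km.
By Kepler's third law the transfer-orbit period is T = 2π√(a_t³/μ), so t = T/2 = 17350 s.
Converting: 17350 s ÷ 3600 s/hour = 4.82 hours.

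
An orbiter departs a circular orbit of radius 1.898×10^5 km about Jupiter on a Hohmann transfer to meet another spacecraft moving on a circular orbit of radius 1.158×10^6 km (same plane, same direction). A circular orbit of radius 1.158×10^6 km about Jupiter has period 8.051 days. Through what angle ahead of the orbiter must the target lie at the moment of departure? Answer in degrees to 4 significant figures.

φ = 100.1°

From Kepler's third law T² = 4π²r³/μ at r = 1.158×10^6 km, T = 8.051 days = 8.051 × 86400 s = 6.956064×10^5 s: μ = 4π²r³/T² = 1.26695×10^8 km³/s².
Transfer-ellipse semi-major axis a_t = (r₁ + r₂)/2 = (1.898×10^5 + 1.158×10^6)/2 = 6.739×10^5 km.
Transfer time t = π√(a_t³/μ) = 1.544×10^5 s.
The target's mean motion on its circular orbit is ω₂ = √(μ/r₂³) = 9.033×10^-6 rad/s.
Angle swept by the target during transfer: ω₂·t = 1.3947 rad = 79.91°.
The orbiter traverses 180° on the transfer ellipse, so the target must lead by 180° − 79.91° = 100.1°.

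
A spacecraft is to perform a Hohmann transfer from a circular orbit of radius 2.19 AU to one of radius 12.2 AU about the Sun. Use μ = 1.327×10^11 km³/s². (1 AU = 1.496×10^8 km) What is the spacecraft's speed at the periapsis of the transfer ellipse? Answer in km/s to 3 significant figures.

v = 26.2 km/s

In km: r₁ = 2.19 × 1.496×10^8 = 3.27624×10^8 km; r₂ = 12.2 × 1.496×10^8 = 1.82512×10^9 km.
Semi-major axis of the transfer orbit: a_t = (3.27624×10^8 + 1.82512×10^9)/2 = 1.076372×10^9 km.
The periapsis of the transfer ellipse is at r = 3.27624×10^8 km.
From the vis-viva equation, v = √[μ(2/r − 1/a_t)] = 26.21 km/s.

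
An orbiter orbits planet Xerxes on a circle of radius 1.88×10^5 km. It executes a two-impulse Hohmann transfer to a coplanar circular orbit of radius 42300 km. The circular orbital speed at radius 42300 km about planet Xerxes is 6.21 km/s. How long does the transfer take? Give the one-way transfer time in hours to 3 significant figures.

t = 26.7 hours

From the circular-orbit relation v² = μ/r at r = 42300 km: μ = v²r = (6.21)² × 42300 = 1.63126×10^6 km³/s².
Transfer-ellipse semi-major axis a_t = (r₁ + r₂)/2 = (1.880×10^5 + 42300)/2 = 1.1515×10^5 km.
By Kepler's third law the transfer-orbit period is T = 2π√(a_t³/μ), so t = T/2 = 96110 s.
Converting: 96110 s ÷ 3600 s/hour = 26.7 hours.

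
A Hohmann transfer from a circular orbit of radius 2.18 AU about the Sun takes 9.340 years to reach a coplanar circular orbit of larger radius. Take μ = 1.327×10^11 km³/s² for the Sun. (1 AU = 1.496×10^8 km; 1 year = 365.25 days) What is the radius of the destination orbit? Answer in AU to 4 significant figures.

In km: r₁ = 2.18 × 1.496×10^8 = 3.26128×10^8 km.
Transfer time t = 9.340 years × 365.25 × 86400 s = 2.94747984×10^8 s, and t = π√(a_t³/μ).
So a_t = (μ t²/π²)^(1/3) = (1.327×10^11 × (2.94747984×10^8)² / π²)^(1/3) = 1.0532×10^9 km.
Since a_t = (r₁ + r₂)/2, r₂ = 2a_t − r₁ = 2×1.0532×10^9 − 3.26128×10^8 = 1.780272×10^9 km.
In AU: r₂ = 1.780272×10^9 / 1.496×10^8 = 11.90 AU.

r₂ = 11.90 AU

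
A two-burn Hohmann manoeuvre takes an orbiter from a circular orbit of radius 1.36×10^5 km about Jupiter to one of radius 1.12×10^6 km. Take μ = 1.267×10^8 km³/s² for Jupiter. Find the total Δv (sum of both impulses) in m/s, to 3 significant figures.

The Hohmann ellipse has a_t = (r₁ + r₂)/2 = 6.280×10^5 km.
Circular speed at r₁: v₁ = √(μ/r₁) = √(1.267×10^8/1.360×10^5) = 30.52 km/s.
Transfer-orbit speed at r₁ (vis-viva equation): v_p = √[μ(2/r₁ − 1/a_t)] = 40.76 km/s.
First burn Δv₁ = |v_p − v₁| = 10.24 km/s.
Circular speed at r₂: v₂ = √(μ/r₂) = 10.636 km/s.
Transfer-orbit speed at r₂: v_a = √[μ(2/r₂ − 1/a_t)] = 4.9496 km/s.
Second burn Δv₂ = |v₂ − v_a| = 5.686 km/s.
Δv = Δv₁ + Δv₂ = 10.24 + 5.686 = 15.93 km/s.

Δv = 15900 m/s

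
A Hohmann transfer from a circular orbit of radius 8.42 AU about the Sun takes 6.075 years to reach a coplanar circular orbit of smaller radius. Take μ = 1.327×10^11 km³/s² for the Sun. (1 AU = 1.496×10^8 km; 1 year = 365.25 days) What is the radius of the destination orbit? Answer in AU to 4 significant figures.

In km: r₁ = 8.42 × 1.496×10^8 = 1.259632×10^9 km.
Transfer time t = 6.075 years × 365.25 × 86400 s = 1.9171242×10^8 s, and t = π√(a_t³/μ).
So a_t = (μ t²/π²)^(1/3) = (1.327×10^11 × (1.9171242×10^8)² / π²)^(1/3) = 7.9060×10^8 km.
Since a_t = (r₁ + r₂)/2, r₂ = 2a_t − r₁ = 2×7.9060×10^8 − 1.259632×10^9 = 3.21568×10^8 km.
In AU: r₂ = 3.21568×10^8 / 1.496×10^8 = 2.150 AU.

r₂ = 2.150 AU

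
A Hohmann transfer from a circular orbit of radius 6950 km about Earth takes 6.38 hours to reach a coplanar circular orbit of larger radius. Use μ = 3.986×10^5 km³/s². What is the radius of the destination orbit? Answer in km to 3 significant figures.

r₂ = 48500 km

Transfer time t = 6.38 hours = 22968 s, and t = π√(a_t³/μ).
So a_t = (μ t²/π²)^(1/3) = (3.986×10^5 × (22968)² / π²)^(1/3) = 27722 km.
Since a_t = (r₁ + r₂)/2, r₂ = 2a_t − r₁ = 2×27722 − 6950 = 48494 km.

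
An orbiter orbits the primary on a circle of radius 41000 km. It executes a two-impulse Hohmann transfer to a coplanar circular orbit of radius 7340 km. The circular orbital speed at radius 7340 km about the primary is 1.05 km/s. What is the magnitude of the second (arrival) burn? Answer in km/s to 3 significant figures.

From the circular-orbit relation v² = μ/r at r = 7340 km: μ = v²r = (1.05)² × 7340 = 8092.35 km³/s².
Semi-major axis of the transfer orbit: a_t = (41000 + 7340)/2 = 24170 km.
Circular speed at r = 7340 km: v_c = √(μ/r) = 1.0500 km/s.
Vis-viva on the transfer ellipse at r = 7340 km gives v_t = √[μ(2/r − 1/a_t)] = 1.3675 km/s.
Δv₂ = |v_t − v_c| = |1.3675 − 1.0500| = 0.3175 km/s.

Δv₂ = 0.318 km/s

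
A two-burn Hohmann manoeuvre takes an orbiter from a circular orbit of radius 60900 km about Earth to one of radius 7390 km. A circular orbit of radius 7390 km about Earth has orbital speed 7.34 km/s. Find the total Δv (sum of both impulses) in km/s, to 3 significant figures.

From the circular-orbit relation v² = μ/r at r = 7390 km: μ = v²r = (7.34)² × 7390 = 3.98141×10^5 km³/s².
The Hohmann ellipse has a_t = (r₁ + r₂)/2 = 34145 km.
At r₁ the circular-orbit speed is v₁ = √(μ/r₁) = 2.557 km/s.
On the transfer ellipse at r₁, v² = μ(2/r − 1/a) gives v_a = √[μ(2/r₁ − 1/a_t)] = 1.190 km/s.
First burn Δv₁ = |v_a − v₁| = 1.367 km/s.
At r₂, v₂ = √(μ/r₂) = 7.340 km/s.
Transfer-orbit speed at r₂: v_p = √[μ(2/r₂ − 1/a_t)] = 9.803 km/s.
Second burn Δv₂ = |v₂ − v_p| = 2.463 km/s.
Total Δv = Δv₁ + Δv₂ = 3.830 km/s.

Δv = 3.83 km/s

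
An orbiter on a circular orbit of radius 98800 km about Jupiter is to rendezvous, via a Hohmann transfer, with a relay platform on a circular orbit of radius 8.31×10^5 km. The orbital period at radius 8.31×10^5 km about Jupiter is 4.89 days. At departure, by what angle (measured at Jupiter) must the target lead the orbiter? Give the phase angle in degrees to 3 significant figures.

φ = 105°

From Kepler's third law T² = 4π²r³/μ at r = 8.31×10^5 km, T = 4.89 days = 4.89 × 86400 s = 4.22496×10^5 s: μ = 4π²r³/T² = 1.26916×10^8 km³/s².
Semi-major axis of the transfer orbit: a_t = (98800 + 8.310×10^5)/2 = 4.649×10^5 km.
The half-period of the transfer ellipse is t = π√(a_t³/μ) = 88396 s.
Target angular speed ω₂ = √(μ/r₂³) = 1.4872×10^-5 rad/s.
Angle swept by the target during transfer: ω₂·t = 1.3146 rad = 75.32°.
Arrival is 180° from departure on the ellipse, so φ = 180° − 75.32° = 105°.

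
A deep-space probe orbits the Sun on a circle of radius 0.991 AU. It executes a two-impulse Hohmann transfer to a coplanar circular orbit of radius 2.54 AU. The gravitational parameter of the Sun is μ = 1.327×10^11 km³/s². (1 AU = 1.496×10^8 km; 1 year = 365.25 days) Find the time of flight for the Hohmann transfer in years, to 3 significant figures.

t = 1.17 years

In km: r₁ = 0.991 × 1.496×10^8 = 1.482536×10^8 km; r₂ = 2.54 × 1.496×10^8 = 3.79984×10^8 km.
Semi-major axis of the transfer orbit: a_t = (1.482536×10^8 + 3.79984×10^8)/2 = 2.641188×10^8 km.
Half the transfer-orbit period gives t = π√(a_t³/μ) = 3.702×10^7 s.
Converting: 3.702×10^7 s ÷ 3.15576×10^7 s/year (365.25 × 86400) = 1.17 years.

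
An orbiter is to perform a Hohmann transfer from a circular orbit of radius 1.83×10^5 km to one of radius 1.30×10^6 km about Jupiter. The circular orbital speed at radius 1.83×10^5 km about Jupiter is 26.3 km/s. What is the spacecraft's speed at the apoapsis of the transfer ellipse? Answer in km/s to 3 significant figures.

From the circular-orbit relation v² = μ/r at r = 1.83×10^5 km: μ = v²r = (26.3)² × 1.83×10^5 = 1.26579×10^8 km³/s².
Semi-major axis of the transfer orbit: a_t = (1.830×10^5 + 1.300×10^6)/2 = 7.415×10^5 km.
The apoapsis of the transfer ellipse is at r = 1.300×10^6 km.
From the vis-viva equation, v = √[μ(2/r − 1/a_t)] = 4.902 km/s.

v = 4.90 km/s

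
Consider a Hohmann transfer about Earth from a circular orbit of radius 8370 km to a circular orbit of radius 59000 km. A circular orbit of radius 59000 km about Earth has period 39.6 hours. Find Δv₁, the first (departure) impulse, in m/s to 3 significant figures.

Δv₁ = 2230 m/s

From Kepler's third law T² = 4π²r³/μ at r = 59000 km, T = 39.6 hours = 39.6 × 3600 s = 1.4256×10^5 s: μ = 4π²r³/T² = 3.98952×10^5 km³/s².
Semi-major axis of the transfer orbit: a_t = (8370 + 59000)/2 = 33685 km.
Circular speed at r = 8370 km: v_c = √(μ/r) = 6.904 km/s.
Vis-viva on the transfer ellipse at r = 8370 km gives v_t = √[μ(2/r − 1/a_t)] = 9.137 km/s.
Δv₁ = |v_t − v_c| = |9.137 − 6.904| = 2.233 km/s.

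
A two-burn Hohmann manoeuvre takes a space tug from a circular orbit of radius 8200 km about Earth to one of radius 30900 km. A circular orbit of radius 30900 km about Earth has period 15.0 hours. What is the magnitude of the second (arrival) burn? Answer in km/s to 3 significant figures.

Δv₂ = 1.27 km/s

From Kepler's third law T² = 4π²r³/μ at r = 30900 km, T = 15.0 hours = 15.0 × 3600 s = 54000 s: μ = 4π²r³/T² = 3.99436×10^5 km³/s².
The Hohmann ellipse has a_t = (r₁ + r₂)/2 = 19550 km.
Circular speed at r = 30900 km: v_c = √(μ/r) = 3.5954 km/s.
Transfer-orbit speed at the same r (vis-viva, a = a_t): v_t = √[μ(2/r − 1/a_t)] = 2.3285 km/s.
Δv₂ = |v_t − v_c| = |2.3285 − 3.5954| = 1.267 km/s.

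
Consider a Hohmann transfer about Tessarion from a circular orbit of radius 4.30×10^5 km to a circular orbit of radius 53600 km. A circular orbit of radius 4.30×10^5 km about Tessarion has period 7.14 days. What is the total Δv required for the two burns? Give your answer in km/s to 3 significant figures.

From Kepler's third law T² = 4π²r³/μ at r = 4.30×10^5 km, T = 7.14 days = 7.14 × 86400 s = 6.16896×10^5 s: μ = 4π²r³/T² = 8.24786×10^6 km³/s².
The Hohmann ellipse has a_t = (r₁ + r₂)/2 = 2.418×10^5 km.
At r₁ the circular-orbit speed is v₁ = √(μ/r₁) = 4.380 km/s.
Transfer-orbit speed at r₁ (v² = μ(2/r − 1/a)): v_a = √[μ(2/r₁ − 1/a_t)] = 2.062 km/s.
First burn Δv₁ = |v_a − v₁| = 2.318 km/s.
At r₂, v₂ = √(μ/r₂) = 12.405 km/s.
Transfer-orbit speed at r₂: v_p = √[μ(2/r₂ − 1/a_t)] = 16.542 km/s.
Second burn Δv₂ = |v₂ − v_p| = 4.137 km/s.
Total Δv = Δv₁ + Δv₂ = 6.455 km/s.

Δv = 6.46 km/s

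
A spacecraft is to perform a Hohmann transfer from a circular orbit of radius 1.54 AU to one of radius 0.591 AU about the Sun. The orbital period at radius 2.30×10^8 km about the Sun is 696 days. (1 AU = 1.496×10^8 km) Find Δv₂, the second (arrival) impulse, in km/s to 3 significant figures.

From Kepler's third law T² = 4π²r³/μ at r = 2.30×10^8 km, T = 696 days = 696 × 86400 s = 6.01344×10^7 s: μ = 4π²r³/T² = 1.32830×10^11 km³/s².
In km: r₁ = 1.54 × 1.496×10^8 = 2.30384×10^8 km; r₂ = 0.591 × 1.496×10^8 = 8.84136×10^7 km.
The Hohmann ellipse has a_t = (r₁ + r₂)/2 = 1.593988×10^8 km.
On the circular orbit at r = 8.84136×10^7 km, v_c = √(μ/r) = 38.7605 km/s.
Vis-viva on the transfer ellipse at r = 8.84136×10^7 km gives v_t = √[μ(2/r − 1/a_t)] = 46.5986 km/s.
Δv₂ = |v_t − v_c| = |46.5986 − 38.7605| = 7.838 km/s.

Δv₂ = 7.84 km/s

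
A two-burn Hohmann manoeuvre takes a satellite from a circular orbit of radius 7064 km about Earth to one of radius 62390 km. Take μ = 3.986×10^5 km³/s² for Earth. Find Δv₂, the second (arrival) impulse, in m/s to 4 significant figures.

Δv₂ = 1388 m/s

Semi-major axis of the transfer orbit: a_t = (7064 + 62390)/2 = 34727 km.
On the circular orbit at r = 62390 km, v_c = √(μ/r) = 2.528 km/s.
Transfer-orbit speed at the same r (vis-viva, a = a_t): v_t = √[μ(2/r − 1/a_t)] = 1.140 km/s.
Δv₂ = |v_t − v_c| = |1.140 − 2.528| = 1.388 km/s.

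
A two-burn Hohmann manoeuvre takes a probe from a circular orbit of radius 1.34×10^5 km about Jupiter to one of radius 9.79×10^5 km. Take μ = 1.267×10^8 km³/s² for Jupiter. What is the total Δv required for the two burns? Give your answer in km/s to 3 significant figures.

Δv = 15.8 km/s

Transfer-ellipse semi-major axis a_t = (r₁ + r₂)/2 = (1.340×10^5 + 9.790×10^5)/2 = 5.565×10^5 km.
At r₁ the circular-orbit speed is v₁ = √(μ/r₁) = 30.7493 km/s.
Transfer-orbit speed at r₁ (v² = μ(2/r − 1/a)): v_p = √[μ(2/r₁ − 1/a_t)] = 40.7845 km/s.
First burn Δv₁ = |v_p − v₁| = 10.04 km/s.
At r₂, v₂ = √(μ/r₂) = 11.376 km/s.
Transfer-orbit speed at r₂: v_a = √[μ(2/r₂ − 1/a_t)] = 5.5823 km/s.
Second burn Δv₂ = |v₂ − v_a| = 5.794 km/s.
Total Δv = Δv₁ + Δv₂ = 15.83 km/s.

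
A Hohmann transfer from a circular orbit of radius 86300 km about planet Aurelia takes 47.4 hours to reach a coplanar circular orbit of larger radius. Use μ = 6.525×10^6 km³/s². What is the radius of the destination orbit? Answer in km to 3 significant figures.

Transfer time t = 47.4 hours = 1.7064×10^5 s, and t = π√(a_t³/μ).
So a_t = (μ t²/π²)^(1/3) = (6.525×10^6 × (1.7064×10^5)² / π²)^(1/3) = 2.6801×10^5 km.
Since a_t = (r₁ + r₂)/2, r₂ = 2a_t − r₁ = 2×2.6801×10^5 − 86300 = 4.4972×10^5 km.

r₂ = 4.50×10^5 km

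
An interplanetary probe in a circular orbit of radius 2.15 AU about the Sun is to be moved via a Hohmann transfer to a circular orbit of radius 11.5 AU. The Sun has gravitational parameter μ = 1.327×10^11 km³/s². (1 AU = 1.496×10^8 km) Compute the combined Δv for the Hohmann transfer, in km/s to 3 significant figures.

Δv = 9.91 km/s

In km: r₁ = 2.15 × 1.496×10^8 = 3.2164×10^8 km; r₂ = 11.5 × 1.496×10^8 = 1.7204×10^9 km.
Transfer-ellipse semi-major axis a_t = (r₁ + r₂)/2 = (3.2164×10^8 + 1.7204×10^9)/2 = 1.02102×10^9 km.
At r₁ the circular-orbit speed is v₁ = √(μ/r₁) = 20.311895 km/s.
On the transfer ellipse at r₁, v² = μ(2/r − 1/a) gives v_p = √[μ(2/r₁ − 1/a_t)] = 26.366229 km/s.
First burn Δv₁ = |v_p − v₁| = 6.05433 km/s.
Circular speed at r₂: v₂ = √(μ/r₂) = 8.78255 km/s.
Transfer-orbit speed at r₂: v_a = √[μ(2/r₂ − 1/a_t)] = 4.92934 km/s.
Second burn Δv₂ = |v₂ − v_a| = 3.85321 km/s.
Total Δv = Δv₁ + Δv₂ = 9.908 km/s.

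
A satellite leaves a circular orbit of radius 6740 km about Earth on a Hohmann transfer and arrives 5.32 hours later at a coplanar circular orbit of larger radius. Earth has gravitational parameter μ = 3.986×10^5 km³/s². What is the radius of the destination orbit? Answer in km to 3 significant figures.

Transfer time t = 5.32 hours = 19152 s, and t = π√(a_t³/μ).
So a_t = (μ t²/π²)^(1/3) = (3.986×10^5 × (19152)² / π²)^(1/3) = 24560 km.
Since a_t = (r₁ + r₂)/2, r₂ = 2a_t − r₁ = 2×24560 − 6740 = 42380 km.

r₂ = 42400 km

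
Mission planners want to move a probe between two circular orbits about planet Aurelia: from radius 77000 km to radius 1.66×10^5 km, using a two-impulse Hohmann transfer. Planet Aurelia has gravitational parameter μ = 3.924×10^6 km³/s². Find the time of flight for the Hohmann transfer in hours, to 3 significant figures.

t = 18.7 hours

Semi-major axis of the transfer orbit: a_t = (77000 + 1.660×10^5)/2 = 1.215×10^5 km.
By Kepler's third law the transfer-orbit period is T = 2π√(a_t³/μ), so t = T/2 = 67170 s.
Converting: 67170 s ÷ 3600 s/hour = 18.7 hours.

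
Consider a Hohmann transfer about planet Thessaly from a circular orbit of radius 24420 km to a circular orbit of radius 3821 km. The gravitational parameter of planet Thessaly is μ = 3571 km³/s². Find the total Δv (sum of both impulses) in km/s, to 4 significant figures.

The Hohmann ellipse has a_t = (r₁ + r₂)/2 = 14120.5 km.
Circular speed at r₁: v₁ = √(μ/r₁) = √(3571/24420) = 0.3824 km/s.
On the transfer ellipse at r₁, vis-viva equation gives v_a = √[μ(2/r₁ − 1/a_t)] = 0.1989 km/s.
First burn Δv₁ = |v_a − v₁| = 0.1835 km/s.
Circular speed at r₂: v₂ = √(μ/r₂) = 0.96673 km/s.
Transfer-orbit speed at r₂: v_p = √[μ(2/r₂ − 1/a_t)] = 1.2713 km/s.
Second burn Δv₂ = |v₂ − v_p| = 0.3046 km/s.
Δv = Δv₁ + Δv₂ = 0.1835 + 0.3046 = 0.4881 km/s.

Δv = 0.4881 km/s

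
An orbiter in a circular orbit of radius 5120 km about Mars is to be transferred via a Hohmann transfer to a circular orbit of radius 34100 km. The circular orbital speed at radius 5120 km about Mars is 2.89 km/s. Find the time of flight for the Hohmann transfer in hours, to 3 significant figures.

t = 11.6 hours

From the circular-orbit relation v² = μ/r at r = 5120 km: μ = v²r = (2.89)² × 5120 = 42762.8 km³/s².
The Hohmann ellipse has a_t = (r₁ + r₂)/2 = 19610 km.
Transfer time t = π√(a_t³/μ) = π√((19610)³ / 42762.8) = 41720 s.
Converting: 41720 s ÷ 3600 s/hour = 11.6 hours.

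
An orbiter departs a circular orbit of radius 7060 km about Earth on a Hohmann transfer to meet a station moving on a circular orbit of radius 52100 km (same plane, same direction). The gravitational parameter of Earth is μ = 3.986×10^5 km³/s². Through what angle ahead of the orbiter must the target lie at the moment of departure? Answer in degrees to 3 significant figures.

φ = 103°

Semi-major axis of the transfer orbit: a_t = (7060 + 52100)/2 = 29580 km.
The half-period of the transfer ellipse is t = π√(a_t³/μ) = 25315 s.
Target angular speed ω₂ = √(μ/r₂³) = 5.3090×10^-5 rad/s.
Angle swept by the target during transfer: ω₂·t = 1.34397 rad = 77.00°.
Arrival is 180° from departure on the ellipse, so φ = 180° − 77.00° = 103°.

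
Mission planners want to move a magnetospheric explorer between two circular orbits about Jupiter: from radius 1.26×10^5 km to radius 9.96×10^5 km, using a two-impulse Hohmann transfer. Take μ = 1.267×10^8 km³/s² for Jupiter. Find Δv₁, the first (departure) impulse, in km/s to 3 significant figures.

Transfer-ellipse semi-major axis a_t = (r₁ + r₂)/2 = (1.260×10^5 + 9.960×10^5)/2 = 5.610×10^5 km.
Circular speed at r = 1.260×10^5 km: v_c = √(μ/r) = 31.71 km/s.
Vis-viva on the transfer ellipse at r = 1.260×10^5 km gives v_t = √[μ(2/r − 1/a_t)] = 42.25 km/s.
Δv₁ = |v_t − v_c| = |42.25 − 31.71| = 10.54 km/s.

Δv₁ = 10.5 km/s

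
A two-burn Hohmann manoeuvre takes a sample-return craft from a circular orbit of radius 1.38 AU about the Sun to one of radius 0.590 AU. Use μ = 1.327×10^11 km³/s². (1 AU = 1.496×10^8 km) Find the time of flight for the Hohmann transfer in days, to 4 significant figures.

In km: r₁ = 1.38 × 1.496×10^8 = 2.06448×10^8 km; r₂ = 0.590 × 1.496×10^8 = 8.8264×10^7 km.
The Hohmann ellipse has a_t = (r₁ + r₂)/2 = 1.47356×10^8 km.
By Kepler's third law the transfer-orbit period is T = 2π√(a_t³/μ), so t = T/2 = 1.5426×10^7 s.
Converting: 1.5426×10^7 s ÷ 86400 s/day = 178.5 days.

t = 178.5 days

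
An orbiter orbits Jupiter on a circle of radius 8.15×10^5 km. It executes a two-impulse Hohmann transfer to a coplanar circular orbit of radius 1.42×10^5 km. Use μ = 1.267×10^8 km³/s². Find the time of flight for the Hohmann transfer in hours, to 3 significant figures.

The Hohmann ellipse has a_t = (r₁ + r₂)/2 = 4.785×10^5 km.
By Kepler's third law the transfer-orbit period is T = 2π√(a_t³/μ), so t = T/2 = 92380 s.
Converting: 92380 s ÷ 3600 s/hour = 25.7 hours.

t = 25.7 hours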